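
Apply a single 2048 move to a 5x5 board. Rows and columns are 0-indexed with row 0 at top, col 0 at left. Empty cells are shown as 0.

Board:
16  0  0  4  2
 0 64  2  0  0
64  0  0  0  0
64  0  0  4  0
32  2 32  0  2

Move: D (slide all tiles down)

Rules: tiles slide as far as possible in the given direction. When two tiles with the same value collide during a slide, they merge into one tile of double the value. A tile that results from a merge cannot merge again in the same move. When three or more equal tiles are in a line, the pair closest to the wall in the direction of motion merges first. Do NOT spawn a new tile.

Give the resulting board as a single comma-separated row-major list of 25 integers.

Slide down:
col 0: [16, 0, 64, 64, 32] -> [0, 0, 16, 128, 32]
col 1: [0, 64, 0, 0, 2] -> [0, 0, 0, 64, 2]
col 2: [0, 2, 0, 0, 32] -> [0, 0, 0, 2, 32]
col 3: [4, 0, 0, 4, 0] -> [0, 0, 0, 0, 8]
col 4: [2, 0, 0, 0, 2] -> [0, 0, 0, 0, 4]

Answer: 0, 0, 0, 0, 0, 0, 0, 0, 0, 0, 16, 0, 0, 0, 0, 128, 64, 2, 0, 0, 32, 2, 32, 8, 4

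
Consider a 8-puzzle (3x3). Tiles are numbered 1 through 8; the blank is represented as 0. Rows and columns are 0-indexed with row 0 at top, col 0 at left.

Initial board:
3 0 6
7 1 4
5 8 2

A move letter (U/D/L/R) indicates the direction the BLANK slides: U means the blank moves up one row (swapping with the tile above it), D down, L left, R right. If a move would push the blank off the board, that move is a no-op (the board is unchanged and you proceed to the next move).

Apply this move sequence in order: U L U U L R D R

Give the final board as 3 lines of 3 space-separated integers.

After move 1 (U):
3 0 6
7 1 4
5 8 2

After move 2 (L):
0 3 6
7 1 4
5 8 2

After move 3 (U):
0 3 6
7 1 4
5 8 2

After move 4 (U):
0 3 6
7 1 4
5 8 2

After move 5 (L):
0 3 6
7 1 4
5 8 2

After move 6 (R):
3 0 6
7 1 4
5 8 2

After move 7 (D):
3 1 6
7 0 4
5 8 2

After move 8 (R):
3 1 6
7 4 0
5 8 2

Answer: 3 1 6
7 4 0
5 8 2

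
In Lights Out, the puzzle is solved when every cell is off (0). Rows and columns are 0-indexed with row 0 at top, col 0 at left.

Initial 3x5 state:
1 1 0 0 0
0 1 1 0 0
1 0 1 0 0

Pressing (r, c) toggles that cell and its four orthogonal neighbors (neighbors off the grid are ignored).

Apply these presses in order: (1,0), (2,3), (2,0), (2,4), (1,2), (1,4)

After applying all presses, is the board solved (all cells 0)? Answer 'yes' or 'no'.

Answer: no

Derivation:
After press 1 at (1,0):
0 1 0 0 0
1 0 1 0 0
0 0 1 0 0

After press 2 at (2,3):
0 1 0 0 0
1 0 1 1 0
0 0 0 1 1

After press 3 at (2,0):
0 1 0 0 0
0 0 1 1 0
1 1 0 1 1

After press 4 at (2,4):
0 1 0 0 0
0 0 1 1 1
1 1 0 0 0

After press 5 at (1,2):
0 1 1 0 0
0 1 0 0 1
1 1 1 0 0

After press 6 at (1,4):
0 1 1 0 1
0 1 0 1 0
1 1 1 0 1

Lights still on: 9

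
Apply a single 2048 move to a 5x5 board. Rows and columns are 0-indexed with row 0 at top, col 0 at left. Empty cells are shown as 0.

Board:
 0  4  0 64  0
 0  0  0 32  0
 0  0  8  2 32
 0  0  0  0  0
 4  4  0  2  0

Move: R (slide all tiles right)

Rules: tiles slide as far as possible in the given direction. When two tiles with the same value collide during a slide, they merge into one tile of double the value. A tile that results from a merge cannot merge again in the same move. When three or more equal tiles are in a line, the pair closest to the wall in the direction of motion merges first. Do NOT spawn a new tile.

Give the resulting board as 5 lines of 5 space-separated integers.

Answer:  0  0  0  4 64
 0  0  0  0 32
 0  0  8  2 32
 0  0  0  0  0
 0  0  0  8  2

Derivation:
Slide right:
row 0: [0, 4, 0, 64, 0] -> [0, 0, 0, 4, 64]
row 1: [0, 0, 0, 32, 0] -> [0, 0, 0, 0, 32]
row 2: [0, 0, 8, 2, 32] -> [0, 0, 8, 2, 32]
row 3: [0, 0, 0, 0, 0] -> [0, 0, 0, 0, 0]
row 4: [4, 4, 0, 2, 0] -> [0, 0, 0, 8, 2]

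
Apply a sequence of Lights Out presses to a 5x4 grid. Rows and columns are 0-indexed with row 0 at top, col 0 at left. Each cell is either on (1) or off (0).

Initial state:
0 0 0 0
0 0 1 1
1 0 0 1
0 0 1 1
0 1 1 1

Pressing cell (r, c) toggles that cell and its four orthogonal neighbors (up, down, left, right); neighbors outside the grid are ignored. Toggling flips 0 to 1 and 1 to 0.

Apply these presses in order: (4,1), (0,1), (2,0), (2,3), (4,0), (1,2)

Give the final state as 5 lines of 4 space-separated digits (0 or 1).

After press 1 at (4,1):
0 0 0 0
0 0 1 1
1 0 0 1
0 1 1 1
1 0 0 1

After press 2 at (0,1):
1 1 1 0
0 1 1 1
1 0 0 1
0 1 1 1
1 0 0 1

After press 3 at (2,0):
1 1 1 0
1 1 1 1
0 1 0 1
1 1 1 1
1 0 0 1

After press 4 at (2,3):
1 1 1 0
1 1 1 0
0 1 1 0
1 1 1 0
1 0 0 1

After press 5 at (4,0):
1 1 1 0
1 1 1 0
0 1 1 0
0 1 1 0
0 1 0 1

After press 6 at (1,2):
1 1 0 0
1 0 0 1
0 1 0 0
0 1 1 0
0 1 0 1

Answer: 1 1 0 0
1 0 0 1
0 1 0 0
0 1 1 0
0 1 0 1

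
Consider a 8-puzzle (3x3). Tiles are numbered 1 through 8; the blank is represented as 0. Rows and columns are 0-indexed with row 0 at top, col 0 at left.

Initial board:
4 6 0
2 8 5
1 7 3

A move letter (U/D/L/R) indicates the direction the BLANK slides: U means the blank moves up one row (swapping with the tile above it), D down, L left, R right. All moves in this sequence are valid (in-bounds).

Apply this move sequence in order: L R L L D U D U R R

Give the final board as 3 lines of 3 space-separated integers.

After move 1 (L):
4 0 6
2 8 5
1 7 3

After move 2 (R):
4 6 0
2 8 5
1 7 3

After move 3 (L):
4 0 6
2 8 5
1 7 3

After move 4 (L):
0 4 6
2 8 5
1 7 3

After move 5 (D):
2 4 6
0 8 5
1 7 3

After move 6 (U):
0 4 6
2 8 5
1 7 3

After move 7 (D):
2 4 6
0 8 5
1 7 3

After move 8 (U):
0 4 6
2 8 5
1 7 3

After move 9 (R):
4 0 6
2 8 5
1 7 3

After move 10 (R):
4 6 0
2 8 5
1 7 3

Answer: 4 6 0
2 8 5
1 7 3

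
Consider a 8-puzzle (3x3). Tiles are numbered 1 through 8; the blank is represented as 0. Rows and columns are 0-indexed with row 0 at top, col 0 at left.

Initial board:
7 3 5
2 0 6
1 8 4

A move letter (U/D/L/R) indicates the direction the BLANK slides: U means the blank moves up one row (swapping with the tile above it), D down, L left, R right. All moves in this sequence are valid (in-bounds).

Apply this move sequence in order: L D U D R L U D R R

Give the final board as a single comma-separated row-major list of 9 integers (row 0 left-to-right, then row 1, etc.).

Answer: 7, 3, 5, 1, 2, 6, 8, 4, 0

Derivation:
After move 1 (L):
7 3 5
0 2 6
1 8 4

After move 2 (D):
7 3 5
1 2 6
0 8 4

After move 3 (U):
7 3 5
0 2 6
1 8 4

After move 4 (D):
7 3 5
1 2 6
0 8 4

After move 5 (R):
7 3 5
1 2 6
8 0 4

After move 6 (L):
7 3 5
1 2 6
0 8 4

After move 7 (U):
7 3 5
0 2 6
1 8 4

After move 8 (D):
7 3 5
1 2 6
0 8 4

After move 9 (R):
7 3 5
1 2 6
8 0 4

After move 10 (R):
7 3 5
1 2 6
8 4 0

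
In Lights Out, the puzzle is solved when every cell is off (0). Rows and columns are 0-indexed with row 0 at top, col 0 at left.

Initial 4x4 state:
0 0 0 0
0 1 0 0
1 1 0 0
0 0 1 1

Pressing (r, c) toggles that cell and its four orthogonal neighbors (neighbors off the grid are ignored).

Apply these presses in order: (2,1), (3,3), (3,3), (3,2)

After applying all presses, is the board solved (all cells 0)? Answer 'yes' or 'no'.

After press 1 at (2,1):
0 0 0 0
0 0 0 0
0 0 1 0
0 1 1 1

After press 2 at (3,3):
0 0 0 0
0 0 0 0
0 0 1 1
0 1 0 0

After press 3 at (3,3):
0 0 0 0
0 0 0 0
0 0 1 0
0 1 1 1

After press 4 at (3,2):
0 0 0 0
0 0 0 0
0 0 0 0
0 0 0 0

Lights still on: 0

Answer: yes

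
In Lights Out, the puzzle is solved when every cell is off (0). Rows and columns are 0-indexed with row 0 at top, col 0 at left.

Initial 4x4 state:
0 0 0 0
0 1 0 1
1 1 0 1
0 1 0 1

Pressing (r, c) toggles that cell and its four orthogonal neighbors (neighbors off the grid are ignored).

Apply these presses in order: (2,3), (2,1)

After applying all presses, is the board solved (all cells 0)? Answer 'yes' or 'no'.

Answer: yes

Derivation:
After press 1 at (2,3):
0 0 0 0
0 1 0 0
1 1 1 0
0 1 0 0

After press 2 at (2,1):
0 0 0 0
0 0 0 0
0 0 0 0
0 0 0 0

Lights still on: 0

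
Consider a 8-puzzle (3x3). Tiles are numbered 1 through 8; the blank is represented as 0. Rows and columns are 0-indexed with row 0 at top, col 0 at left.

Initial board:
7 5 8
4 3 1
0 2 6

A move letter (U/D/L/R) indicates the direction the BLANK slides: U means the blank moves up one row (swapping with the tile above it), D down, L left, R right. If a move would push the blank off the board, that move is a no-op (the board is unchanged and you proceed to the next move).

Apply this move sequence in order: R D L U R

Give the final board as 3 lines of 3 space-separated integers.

After move 1 (R):
7 5 8
4 3 1
2 0 6

After move 2 (D):
7 5 8
4 3 1
2 0 6

After move 3 (L):
7 5 8
4 3 1
0 2 6

After move 4 (U):
7 5 8
0 3 1
4 2 6

After move 5 (R):
7 5 8
3 0 1
4 2 6

Answer: 7 5 8
3 0 1
4 2 6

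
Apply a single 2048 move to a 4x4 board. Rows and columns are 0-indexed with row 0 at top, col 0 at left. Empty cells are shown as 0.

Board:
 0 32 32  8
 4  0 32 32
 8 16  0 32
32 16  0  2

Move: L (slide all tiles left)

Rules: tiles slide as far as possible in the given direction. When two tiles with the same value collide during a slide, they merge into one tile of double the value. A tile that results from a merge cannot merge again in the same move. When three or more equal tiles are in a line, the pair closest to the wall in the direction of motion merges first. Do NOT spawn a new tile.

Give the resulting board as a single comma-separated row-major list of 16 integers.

Answer: 64, 8, 0, 0, 4, 64, 0, 0, 8, 16, 32, 0, 32, 16, 2, 0

Derivation:
Slide left:
row 0: [0, 32, 32, 8] -> [64, 8, 0, 0]
row 1: [4, 0, 32, 32] -> [4, 64, 0, 0]
row 2: [8, 16, 0, 32] -> [8, 16, 32, 0]
row 3: [32, 16, 0, 2] -> [32, 16, 2, 0]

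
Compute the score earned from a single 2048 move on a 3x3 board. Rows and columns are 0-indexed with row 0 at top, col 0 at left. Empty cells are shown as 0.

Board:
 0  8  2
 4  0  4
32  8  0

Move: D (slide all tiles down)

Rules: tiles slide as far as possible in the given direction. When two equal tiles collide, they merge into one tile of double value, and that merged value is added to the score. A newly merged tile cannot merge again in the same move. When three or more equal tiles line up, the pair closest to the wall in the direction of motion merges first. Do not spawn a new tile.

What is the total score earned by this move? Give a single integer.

Slide down:
col 0: [0, 4, 32] -> [0, 4, 32]  score +0 (running 0)
col 1: [8, 0, 8] -> [0, 0, 16]  score +16 (running 16)
col 2: [2, 4, 0] -> [0, 2, 4]  score +0 (running 16)
Board after move:
 0  0  0
 4  0  2
32 16  4

Answer: 16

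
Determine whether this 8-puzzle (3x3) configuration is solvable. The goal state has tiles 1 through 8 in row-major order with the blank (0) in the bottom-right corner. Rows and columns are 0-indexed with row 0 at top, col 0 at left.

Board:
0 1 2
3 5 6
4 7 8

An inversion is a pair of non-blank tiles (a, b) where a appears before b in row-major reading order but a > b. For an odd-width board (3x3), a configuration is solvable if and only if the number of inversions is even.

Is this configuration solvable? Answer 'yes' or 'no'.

Answer: yes

Derivation:
Inversions (pairs i<j in row-major order where tile[i] > tile[j] > 0): 2
2 is even, so the puzzle is solvable.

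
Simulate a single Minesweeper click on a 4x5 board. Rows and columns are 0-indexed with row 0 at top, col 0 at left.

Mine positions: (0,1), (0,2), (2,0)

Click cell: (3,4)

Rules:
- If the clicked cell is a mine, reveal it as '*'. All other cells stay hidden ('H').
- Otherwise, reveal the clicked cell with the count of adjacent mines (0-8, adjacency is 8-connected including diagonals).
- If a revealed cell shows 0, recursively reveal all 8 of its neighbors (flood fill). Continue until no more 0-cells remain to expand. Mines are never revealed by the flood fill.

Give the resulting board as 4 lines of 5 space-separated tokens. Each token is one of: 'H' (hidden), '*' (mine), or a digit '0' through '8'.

H H H 1 0
H 3 2 1 0
H 1 0 0 0
H 1 0 0 0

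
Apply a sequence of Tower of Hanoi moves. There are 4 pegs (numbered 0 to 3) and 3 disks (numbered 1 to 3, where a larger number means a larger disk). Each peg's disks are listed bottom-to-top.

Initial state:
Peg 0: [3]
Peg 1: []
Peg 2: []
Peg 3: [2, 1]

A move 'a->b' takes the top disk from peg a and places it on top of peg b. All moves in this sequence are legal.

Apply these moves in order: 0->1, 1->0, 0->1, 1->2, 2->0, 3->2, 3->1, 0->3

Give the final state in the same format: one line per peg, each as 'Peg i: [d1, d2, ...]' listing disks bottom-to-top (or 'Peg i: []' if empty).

Answer: Peg 0: []
Peg 1: [2]
Peg 2: [1]
Peg 3: [3]

Derivation:
After move 1 (0->1):
Peg 0: []
Peg 1: [3]
Peg 2: []
Peg 3: [2, 1]

After move 2 (1->0):
Peg 0: [3]
Peg 1: []
Peg 2: []
Peg 3: [2, 1]

After move 3 (0->1):
Peg 0: []
Peg 1: [3]
Peg 2: []
Peg 3: [2, 1]

After move 4 (1->2):
Peg 0: []
Peg 1: []
Peg 2: [3]
Peg 3: [2, 1]

After move 5 (2->0):
Peg 0: [3]
Peg 1: []
Peg 2: []
Peg 3: [2, 1]

After move 6 (3->2):
Peg 0: [3]
Peg 1: []
Peg 2: [1]
Peg 3: [2]

After move 7 (3->1):
Peg 0: [3]
Peg 1: [2]
Peg 2: [1]
Peg 3: []

After move 8 (0->3):
Peg 0: []
Peg 1: [2]
Peg 2: [1]
Peg 3: [3]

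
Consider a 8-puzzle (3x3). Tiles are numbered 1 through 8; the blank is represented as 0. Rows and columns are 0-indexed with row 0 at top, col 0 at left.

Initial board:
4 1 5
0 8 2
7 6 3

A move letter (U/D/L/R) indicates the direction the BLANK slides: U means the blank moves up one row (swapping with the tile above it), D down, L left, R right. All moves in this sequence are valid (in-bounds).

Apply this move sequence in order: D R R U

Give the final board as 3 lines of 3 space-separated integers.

Answer: 4 1 5
7 8 0
6 3 2

Derivation:
After move 1 (D):
4 1 5
7 8 2
0 6 3

After move 2 (R):
4 1 5
7 8 2
6 0 3

After move 3 (R):
4 1 5
7 8 2
6 3 0

After move 4 (U):
4 1 5
7 8 0
6 3 2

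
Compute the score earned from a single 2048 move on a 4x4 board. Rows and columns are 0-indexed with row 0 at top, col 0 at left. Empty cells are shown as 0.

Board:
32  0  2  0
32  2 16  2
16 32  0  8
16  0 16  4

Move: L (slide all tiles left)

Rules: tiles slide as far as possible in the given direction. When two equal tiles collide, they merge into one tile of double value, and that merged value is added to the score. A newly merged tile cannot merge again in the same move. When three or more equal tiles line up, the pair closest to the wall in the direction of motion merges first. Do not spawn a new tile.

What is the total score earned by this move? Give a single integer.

Answer: 32

Derivation:
Slide left:
row 0: [32, 0, 2, 0] -> [32, 2, 0, 0]  score +0 (running 0)
row 1: [32, 2, 16, 2] -> [32, 2, 16, 2]  score +0 (running 0)
row 2: [16, 32, 0, 8] -> [16, 32, 8, 0]  score +0 (running 0)
row 3: [16, 0, 16, 4] -> [32, 4, 0, 0]  score +32 (running 32)
Board after move:
32  2  0  0
32  2 16  2
16 32  8  0
32  4  0  0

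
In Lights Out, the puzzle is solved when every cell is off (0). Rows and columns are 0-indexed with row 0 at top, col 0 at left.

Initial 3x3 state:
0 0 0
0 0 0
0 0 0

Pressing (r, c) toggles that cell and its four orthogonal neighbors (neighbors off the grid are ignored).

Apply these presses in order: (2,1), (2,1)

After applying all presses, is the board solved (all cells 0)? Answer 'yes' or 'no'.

After press 1 at (2,1):
0 0 0
0 1 0
1 1 1

After press 2 at (2,1):
0 0 0
0 0 0
0 0 0

Lights still on: 0

Answer: yes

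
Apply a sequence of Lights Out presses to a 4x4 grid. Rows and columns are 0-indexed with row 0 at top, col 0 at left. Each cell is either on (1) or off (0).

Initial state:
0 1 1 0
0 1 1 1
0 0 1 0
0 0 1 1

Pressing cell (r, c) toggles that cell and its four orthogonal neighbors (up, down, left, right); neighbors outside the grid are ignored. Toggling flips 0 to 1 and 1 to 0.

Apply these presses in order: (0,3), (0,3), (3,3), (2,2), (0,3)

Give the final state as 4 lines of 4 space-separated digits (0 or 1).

Answer: 0 1 0 1
0 1 0 0
0 1 0 0
0 0 1 0

Derivation:
After press 1 at (0,3):
0 1 0 1
0 1 1 0
0 0 1 0
0 0 1 1

After press 2 at (0,3):
0 1 1 0
0 1 1 1
0 0 1 0
0 0 1 1

After press 3 at (3,3):
0 1 1 0
0 1 1 1
0 0 1 1
0 0 0 0

After press 4 at (2,2):
0 1 1 0
0 1 0 1
0 1 0 0
0 0 1 0

After press 5 at (0,3):
0 1 0 1
0 1 0 0
0 1 0 0
0 0 1 0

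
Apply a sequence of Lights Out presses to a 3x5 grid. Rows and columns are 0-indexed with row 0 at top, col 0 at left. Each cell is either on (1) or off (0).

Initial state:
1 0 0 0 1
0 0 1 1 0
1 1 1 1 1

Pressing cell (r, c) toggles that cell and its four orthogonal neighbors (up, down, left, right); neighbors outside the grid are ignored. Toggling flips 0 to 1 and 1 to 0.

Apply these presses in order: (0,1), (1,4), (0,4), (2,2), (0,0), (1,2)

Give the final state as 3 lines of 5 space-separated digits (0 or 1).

After press 1 at (0,1):
0 1 1 0 1
0 1 1 1 0
1 1 1 1 1

After press 2 at (1,4):
0 1 1 0 0
0 1 1 0 1
1 1 1 1 0

After press 3 at (0,4):
0 1 1 1 1
0 1 1 0 0
1 1 1 1 0

After press 4 at (2,2):
0 1 1 1 1
0 1 0 0 0
1 0 0 0 0

After press 5 at (0,0):
1 0 1 1 1
1 1 0 0 0
1 0 0 0 0

After press 6 at (1,2):
1 0 0 1 1
1 0 1 1 0
1 0 1 0 0

Answer: 1 0 0 1 1
1 0 1 1 0
1 0 1 0 0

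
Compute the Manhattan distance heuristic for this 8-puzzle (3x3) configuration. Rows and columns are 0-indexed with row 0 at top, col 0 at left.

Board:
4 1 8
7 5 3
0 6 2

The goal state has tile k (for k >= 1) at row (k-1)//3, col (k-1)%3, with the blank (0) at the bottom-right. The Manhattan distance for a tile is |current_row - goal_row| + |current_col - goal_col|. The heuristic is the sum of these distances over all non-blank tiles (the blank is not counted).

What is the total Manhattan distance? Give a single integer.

Tile 4: at (0,0), goal (1,0), distance |0-1|+|0-0| = 1
Tile 1: at (0,1), goal (0,0), distance |0-0|+|1-0| = 1
Tile 8: at (0,2), goal (2,1), distance |0-2|+|2-1| = 3
Tile 7: at (1,0), goal (2,0), distance |1-2|+|0-0| = 1
Tile 5: at (1,1), goal (1,1), distance |1-1|+|1-1| = 0
Tile 3: at (1,2), goal (0,2), distance |1-0|+|2-2| = 1
Tile 6: at (2,1), goal (1,2), distance |2-1|+|1-2| = 2
Tile 2: at (2,2), goal (0,1), distance |2-0|+|2-1| = 3
Sum: 1 + 1 + 3 + 1 + 0 + 1 + 2 + 3 = 12

Answer: 12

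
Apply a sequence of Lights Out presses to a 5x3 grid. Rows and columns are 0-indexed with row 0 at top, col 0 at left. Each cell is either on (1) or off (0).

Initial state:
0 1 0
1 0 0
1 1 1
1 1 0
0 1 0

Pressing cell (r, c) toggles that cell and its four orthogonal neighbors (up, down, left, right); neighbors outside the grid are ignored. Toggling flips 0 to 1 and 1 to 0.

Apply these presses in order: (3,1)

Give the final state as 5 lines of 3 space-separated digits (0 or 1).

After press 1 at (3,1):
0 1 0
1 0 0
1 0 1
0 0 1
0 0 0

Answer: 0 1 0
1 0 0
1 0 1
0 0 1
0 0 0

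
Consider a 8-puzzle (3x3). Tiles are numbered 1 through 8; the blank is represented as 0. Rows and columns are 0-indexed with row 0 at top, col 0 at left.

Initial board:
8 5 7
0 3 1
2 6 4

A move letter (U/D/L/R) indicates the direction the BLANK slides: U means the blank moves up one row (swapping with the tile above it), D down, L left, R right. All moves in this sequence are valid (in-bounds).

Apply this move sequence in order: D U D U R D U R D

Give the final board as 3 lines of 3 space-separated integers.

Answer: 8 5 7
3 1 4
2 6 0

Derivation:
After move 1 (D):
8 5 7
2 3 1
0 6 4

After move 2 (U):
8 5 7
0 3 1
2 6 4

After move 3 (D):
8 5 7
2 3 1
0 6 4

After move 4 (U):
8 5 7
0 3 1
2 6 4

After move 5 (R):
8 5 7
3 0 1
2 6 4

After move 6 (D):
8 5 7
3 6 1
2 0 4

After move 7 (U):
8 5 7
3 0 1
2 6 4

After move 8 (R):
8 5 7
3 1 0
2 6 4

After move 9 (D):
8 5 7
3 1 4
2 6 0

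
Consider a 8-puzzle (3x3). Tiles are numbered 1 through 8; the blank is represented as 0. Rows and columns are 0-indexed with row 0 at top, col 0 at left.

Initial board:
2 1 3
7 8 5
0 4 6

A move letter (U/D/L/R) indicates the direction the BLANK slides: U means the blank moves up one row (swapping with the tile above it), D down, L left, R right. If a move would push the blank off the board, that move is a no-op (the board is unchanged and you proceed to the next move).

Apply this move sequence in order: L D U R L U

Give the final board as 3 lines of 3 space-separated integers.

After move 1 (L):
2 1 3
7 8 5
0 4 6

After move 2 (D):
2 1 3
7 8 5
0 4 6

After move 3 (U):
2 1 3
0 8 5
7 4 6

After move 4 (R):
2 1 3
8 0 5
7 4 6

After move 5 (L):
2 1 3
0 8 5
7 4 6

After move 6 (U):
0 1 3
2 8 5
7 4 6

Answer: 0 1 3
2 8 5
7 4 6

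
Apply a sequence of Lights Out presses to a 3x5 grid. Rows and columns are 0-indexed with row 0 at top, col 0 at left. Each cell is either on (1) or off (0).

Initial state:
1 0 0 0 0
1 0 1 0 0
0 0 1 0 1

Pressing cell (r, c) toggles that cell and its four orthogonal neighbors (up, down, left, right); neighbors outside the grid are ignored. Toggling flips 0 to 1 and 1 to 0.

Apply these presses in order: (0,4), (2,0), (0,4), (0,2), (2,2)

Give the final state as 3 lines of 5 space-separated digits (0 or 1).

Answer: 1 1 1 1 0
0 0 1 0 0
1 0 0 1 1

Derivation:
After press 1 at (0,4):
1 0 0 1 1
1 0 1 0 1
0 0 1 0 1

After press 2 at (2,0):
1 0 0 1 1
0 0 1 0 1
1 1 1 0 1

After press 3 at (0,4):
1 0 0 0 0
0 0 1 0 0
1 1 1 0 1

After press 4 at (0,2):
1 1 1 1 0
0 0 0 0 0
1 1 1 0 1

After press 5 at (2,2):
1 1 1 1 0
0 0 1 0 0
1 0 0 1 1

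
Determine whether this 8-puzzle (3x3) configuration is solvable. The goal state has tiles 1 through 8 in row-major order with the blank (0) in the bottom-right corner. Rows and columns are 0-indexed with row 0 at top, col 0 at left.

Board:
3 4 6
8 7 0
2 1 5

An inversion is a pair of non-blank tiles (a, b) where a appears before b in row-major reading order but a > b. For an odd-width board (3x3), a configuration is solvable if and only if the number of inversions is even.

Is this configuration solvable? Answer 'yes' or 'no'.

Inversions (pairs i<j in row-major order where tile[i] > tile[j] > 0): 15
15 is odd, so the puzzle is not solvable.

Answer: no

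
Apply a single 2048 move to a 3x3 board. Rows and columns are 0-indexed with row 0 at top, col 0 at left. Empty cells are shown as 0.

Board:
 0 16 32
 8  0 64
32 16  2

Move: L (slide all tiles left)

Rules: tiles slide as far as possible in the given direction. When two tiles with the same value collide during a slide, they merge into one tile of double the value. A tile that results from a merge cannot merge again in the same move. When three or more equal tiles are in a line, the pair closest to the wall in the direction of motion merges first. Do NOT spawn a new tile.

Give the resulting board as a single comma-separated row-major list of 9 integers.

Slide left:
row 0: [0, 16, 32] -> [16, 32, 0]
row 1: [8, 0, 64] -> [8, 64, 0]
row 2: [32, 16, 2] -> [32, 16, 2]

Answer: 16, 32, 0, 8, 64, 0, 32, 16, 2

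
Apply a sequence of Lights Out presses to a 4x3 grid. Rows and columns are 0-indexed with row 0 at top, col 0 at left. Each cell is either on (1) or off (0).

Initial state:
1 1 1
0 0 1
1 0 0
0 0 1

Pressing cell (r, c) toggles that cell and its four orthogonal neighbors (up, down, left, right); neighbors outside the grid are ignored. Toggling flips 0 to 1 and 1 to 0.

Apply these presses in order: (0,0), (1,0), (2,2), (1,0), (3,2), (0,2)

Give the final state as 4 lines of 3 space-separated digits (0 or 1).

After press 1 at (0,0):
0 0 1
1 0 1
1 0 0
0 0 1

After press 2 at (1,0):
1 0 1
0 1 1
0 0 0
0 0 1

After press 3 at (2,2):
1 0 1
0 1 0
0 1 1
0 0 0

After press 4 at (1,0):
0 0 1
1 0 0
1 1 1
0 0 0

After press 5 at (3,2):
0 0 1
1 0 0
1 1 0
0 1 1

After press 6 at (0,2):
0 1 0
1 0 1
1 1 0
0 1 1

Answer: 0 1 0
1 0 1
1 1 0
0 1 1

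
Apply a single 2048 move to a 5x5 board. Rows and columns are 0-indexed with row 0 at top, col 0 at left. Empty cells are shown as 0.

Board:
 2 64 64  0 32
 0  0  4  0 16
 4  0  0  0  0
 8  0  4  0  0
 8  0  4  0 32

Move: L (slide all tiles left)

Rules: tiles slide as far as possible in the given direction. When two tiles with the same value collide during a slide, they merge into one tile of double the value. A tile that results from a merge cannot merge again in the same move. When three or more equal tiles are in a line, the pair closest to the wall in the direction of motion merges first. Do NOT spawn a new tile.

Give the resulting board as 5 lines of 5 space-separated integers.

Answer:   2 128  32   0   0
  4  16   0   0   0
  4   0   0   0   0
  8   4   0   0   0
  8   4  32   0   0

Derivation:
Slide left:
row 0: [2, 64, 64, 0, 32] -> [2, 128, 32, 0, 0]
row 1: [0, 0, 4, 0, 16] -> [4, 16, 0, 0, 0]
row 2: [4, 0, 0, 0, 0] -> [4, 0, 0, 0, 0]
row 3: [8, 0, 4, 0, 0] -> [8, 4, 0, 0, 0]
row 4: [8, 0, 4, 0, 32] -> [8, 4, 32, 0, 0]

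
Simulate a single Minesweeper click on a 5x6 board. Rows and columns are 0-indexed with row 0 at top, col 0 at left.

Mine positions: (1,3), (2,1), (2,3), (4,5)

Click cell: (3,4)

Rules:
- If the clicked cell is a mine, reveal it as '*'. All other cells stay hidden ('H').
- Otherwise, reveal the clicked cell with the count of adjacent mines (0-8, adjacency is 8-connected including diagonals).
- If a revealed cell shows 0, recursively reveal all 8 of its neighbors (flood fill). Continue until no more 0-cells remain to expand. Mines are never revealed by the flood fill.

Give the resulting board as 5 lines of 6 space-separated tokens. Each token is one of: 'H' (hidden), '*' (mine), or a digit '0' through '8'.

H H H H H H
H H H H H H
H H H H H H
H H H H 2 H
H H H H H H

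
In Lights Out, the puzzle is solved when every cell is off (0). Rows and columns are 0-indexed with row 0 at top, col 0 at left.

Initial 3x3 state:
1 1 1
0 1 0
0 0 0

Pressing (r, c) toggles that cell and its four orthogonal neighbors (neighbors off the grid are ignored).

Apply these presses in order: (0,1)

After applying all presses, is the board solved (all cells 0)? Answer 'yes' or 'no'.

Answer: yes

Derivation:
After press 1 at (0,1):
0 0 0
0 0 0
0 0 0

Lights still on: 0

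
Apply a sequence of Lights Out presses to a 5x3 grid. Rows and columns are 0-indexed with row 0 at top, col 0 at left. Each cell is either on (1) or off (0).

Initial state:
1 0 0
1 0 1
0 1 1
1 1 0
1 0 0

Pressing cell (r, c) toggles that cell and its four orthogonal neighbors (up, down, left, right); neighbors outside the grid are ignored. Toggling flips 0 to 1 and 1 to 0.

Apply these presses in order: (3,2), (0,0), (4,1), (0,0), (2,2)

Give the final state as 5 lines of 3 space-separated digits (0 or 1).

After press 1 at (3,2):
1 0 0
1 0 1
0 1 0
1 0 1
1 0 1

After press 2 at (0,0):
0 1 0
0 0 1
0 1 0
1 0 1
1 0 1

After press 3 at (4,1):
0 1 0
0 0 1
0 1 0
1 1 1
0 1 0

After press 4 at (0,0):
1 0 0
1 0 1
0 1 0
1 1 1
0 1 0

After press 5 at (2,2):
1 0 0
1 0 0
0 0 1
1 1 0
0 1 0

Answer: 1 0 0
1 0 0
0 0 1
1 1 0
0 1 0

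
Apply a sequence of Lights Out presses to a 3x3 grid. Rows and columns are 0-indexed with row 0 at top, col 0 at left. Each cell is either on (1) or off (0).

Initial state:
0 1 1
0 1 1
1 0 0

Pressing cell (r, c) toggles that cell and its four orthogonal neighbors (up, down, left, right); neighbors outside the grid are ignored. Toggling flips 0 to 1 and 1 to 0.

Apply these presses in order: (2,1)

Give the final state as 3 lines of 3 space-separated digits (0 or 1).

After press 1 at (2,1):
0 1 1
0 0 1
0 1 1

Answer: 0 1 1
0 0 1
0 1 1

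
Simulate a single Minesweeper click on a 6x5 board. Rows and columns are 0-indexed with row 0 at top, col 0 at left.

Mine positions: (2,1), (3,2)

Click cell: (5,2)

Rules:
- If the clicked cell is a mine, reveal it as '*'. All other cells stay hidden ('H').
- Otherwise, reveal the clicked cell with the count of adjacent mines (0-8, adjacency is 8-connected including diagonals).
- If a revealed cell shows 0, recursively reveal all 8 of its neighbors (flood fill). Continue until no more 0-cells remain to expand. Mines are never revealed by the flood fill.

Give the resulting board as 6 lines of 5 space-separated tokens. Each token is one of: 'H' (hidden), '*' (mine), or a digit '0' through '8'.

0 0 0 0 0
1 1 1 0 0
H H 2 1 0
1 2 H 1 0
0 1 1 1 0
0 0 0 0 0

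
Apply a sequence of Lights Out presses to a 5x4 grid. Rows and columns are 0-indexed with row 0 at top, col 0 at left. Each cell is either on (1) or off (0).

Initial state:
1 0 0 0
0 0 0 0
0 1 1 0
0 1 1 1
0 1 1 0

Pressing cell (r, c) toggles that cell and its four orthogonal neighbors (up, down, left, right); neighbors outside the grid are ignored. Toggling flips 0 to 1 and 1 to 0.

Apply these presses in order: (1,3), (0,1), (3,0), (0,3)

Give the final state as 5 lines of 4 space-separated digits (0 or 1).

After press 1 at (1,3):
1 0 0 1
0 0 1 1
0 1 1 1
0 1 1 1
0 1 1 0

After press 2 at (0,1):
0 1 1 1
0 1 1 1
0 1 1 1
0 1 1 1
0 1 1 0

After press 3 at (3,0):
0 1 1 1
0 1 1 1
1 1 1 1
1 0 1 1
1 1 1 0

After press 4 at (0,3):
0 1 0 0
0 1 1 0
1 1 1 1
1 0 1 1
1 1 1 0

Answer: 0 1 0 0
0 1 1 0
1 1 1 1
1 0 1 1
1 1 1 0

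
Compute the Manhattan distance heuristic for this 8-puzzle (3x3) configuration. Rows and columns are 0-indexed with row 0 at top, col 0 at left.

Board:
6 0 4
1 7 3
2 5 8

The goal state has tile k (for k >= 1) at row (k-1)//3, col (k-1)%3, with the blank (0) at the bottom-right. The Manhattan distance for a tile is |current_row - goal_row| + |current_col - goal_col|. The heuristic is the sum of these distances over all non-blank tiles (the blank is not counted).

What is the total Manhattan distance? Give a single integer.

Answer: 15

Derivation:
Tile 6: at (0,0), goal (1,2), distance |0-1|+|0-2| = 3
Tile 4: at (0,2), goal (1,0), distance |0-1|+|2-0| = 3
Tile 1: at (1,0), goal (0,0), distance |1-0|+|0-0| = 1
Tile 7: at (1,1), goal (2,0), distance |1-2|+|1-0| = 2
Tile 3: at (1,2), goal (0,2), distance |1-0|+|2-2| = 1
Tile 2: at (2,0), goal (0,1), distance |2-0|+|0-1| = 3
Tile 5: at (2,1), goal (1,1), distance |2-1|+|1-1| = 1
Tile 8: at (2,2), goal (2,1), distance |2-2|+|2-1| = 1
Sum: 3 + 3 + 1 + 2 + 1 + 3 + 1 + 1 = 15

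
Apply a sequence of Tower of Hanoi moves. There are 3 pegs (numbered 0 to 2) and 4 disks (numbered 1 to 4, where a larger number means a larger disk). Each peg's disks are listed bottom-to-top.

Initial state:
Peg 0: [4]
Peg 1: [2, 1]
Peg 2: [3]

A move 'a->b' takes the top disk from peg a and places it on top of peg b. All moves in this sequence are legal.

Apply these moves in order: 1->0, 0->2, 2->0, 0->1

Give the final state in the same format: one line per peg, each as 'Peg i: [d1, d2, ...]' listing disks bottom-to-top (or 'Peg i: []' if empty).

After move 1 (1->0):
Peg 0: [4, 1]
Peg 1: [2]
Peg 2: [3]

After move 2 (0->2):
Peg 0: [4]
Peg 1: [2]
Peg 2: [3, 1]

After move 3 (2->0):
Peg 0: [4, 1]
Peg 1: [2]
Peg 2: [3]

After move 4 (0->1):
Peg 0: [4]
Peg 1: [2, 1]
Peg 2: [3]

Answer: Peg 0: [4]
Peg 1: [2, 1]
Peg 2: [3]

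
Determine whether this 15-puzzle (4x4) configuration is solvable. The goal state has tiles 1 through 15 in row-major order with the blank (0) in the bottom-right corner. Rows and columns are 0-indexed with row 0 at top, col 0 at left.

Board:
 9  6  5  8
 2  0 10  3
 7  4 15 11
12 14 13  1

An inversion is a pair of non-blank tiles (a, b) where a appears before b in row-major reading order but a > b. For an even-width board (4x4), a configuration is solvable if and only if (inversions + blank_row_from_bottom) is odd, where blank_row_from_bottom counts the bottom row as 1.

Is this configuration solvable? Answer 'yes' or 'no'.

Inversions: 41
Blank is in row 1 (0-indexed from top), which is row 3 counting from the bottom (bottom = 1).
41 + 3 = 44, which is even, so the puzzle is not solvable.

Answer: no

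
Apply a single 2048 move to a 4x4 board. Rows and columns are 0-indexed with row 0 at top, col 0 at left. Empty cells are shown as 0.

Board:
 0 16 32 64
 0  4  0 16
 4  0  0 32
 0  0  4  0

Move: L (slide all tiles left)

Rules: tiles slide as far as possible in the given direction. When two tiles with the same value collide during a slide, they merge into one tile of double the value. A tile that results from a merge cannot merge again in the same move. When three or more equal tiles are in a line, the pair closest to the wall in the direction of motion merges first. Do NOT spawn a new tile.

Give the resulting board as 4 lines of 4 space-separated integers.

Slide left:
row 0: [0, 16, 32, 64] -> [16, 32, 64, 0]
row 1: [0, 4, 0, 16] -> [4, 16, 0, 0]
row 2: [4, 0, 0, 32] -> [4, 32, 0, 0]
row 3: [0, 0, 4, 0] -> [4, 0, 0, 0]

Answer: 16 32 64  0
 4 16  0  0
 4 32  0  0
 4  0  0  0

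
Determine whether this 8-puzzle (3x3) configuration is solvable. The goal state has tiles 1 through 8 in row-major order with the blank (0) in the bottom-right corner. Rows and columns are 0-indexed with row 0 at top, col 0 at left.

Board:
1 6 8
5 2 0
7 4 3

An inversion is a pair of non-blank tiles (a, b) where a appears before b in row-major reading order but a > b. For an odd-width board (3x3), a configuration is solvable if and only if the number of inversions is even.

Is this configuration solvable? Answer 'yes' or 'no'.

Answer: no

Derivation:
Inversions (pairs i<j in row-major order where tile[i] > tile[j] > 0): 15
15 is odd, so the puzzle is not solvable.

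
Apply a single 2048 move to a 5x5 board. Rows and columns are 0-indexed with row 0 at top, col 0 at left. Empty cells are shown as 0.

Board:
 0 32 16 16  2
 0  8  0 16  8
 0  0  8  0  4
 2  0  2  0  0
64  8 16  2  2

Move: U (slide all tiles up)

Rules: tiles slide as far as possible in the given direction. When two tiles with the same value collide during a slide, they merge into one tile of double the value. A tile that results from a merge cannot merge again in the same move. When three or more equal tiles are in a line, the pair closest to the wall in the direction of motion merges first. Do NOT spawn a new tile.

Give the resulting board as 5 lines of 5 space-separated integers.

Slide up:
col 0: [0, 0, 0, 2, 64] -> [2, 64, 0, 0, 0]
col 1: [32, 8, 0, 0, 8] -> [32, 16, 0, 0, 0]
col 2: [16, 0, 8, 2, 16] -> [16, 8, 2, 16, 0]
col 3: [16, 16, 0, 0, 2] -> [32, 2, 0, 0, 0]
col 4: [2, 8, 4, 0, 2] -> [2, 8, 4, 2, 0]

Answer:  2 32 16 32  2
64 16  8  2  8
 0  0  2  0  4
 0  0 16  0  2
 0  0  0  0  0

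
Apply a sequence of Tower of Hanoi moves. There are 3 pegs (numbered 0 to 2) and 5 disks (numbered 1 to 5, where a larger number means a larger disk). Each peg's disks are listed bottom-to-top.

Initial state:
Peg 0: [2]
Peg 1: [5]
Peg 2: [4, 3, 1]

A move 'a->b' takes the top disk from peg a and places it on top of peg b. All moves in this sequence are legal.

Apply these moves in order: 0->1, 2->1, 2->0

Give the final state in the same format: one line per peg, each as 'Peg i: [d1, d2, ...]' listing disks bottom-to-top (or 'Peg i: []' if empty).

After move 1 (0->1):
Peg 0: []
Peg 1: [5, 2]
Peg 2: [4, 3, 1]

After move 2 (2->1):
Peg 0: []
Peg 1: [5, 2, 1]
Peg 2: [4, 3]

After move 3 (2->0):
Peg 0: [3]
Peg 1: [5, 2, 1]
Peg 2: [4]

Answer: Peg 0: [3]
Peg 1: [5, 2, 1]
Peg 2: [4]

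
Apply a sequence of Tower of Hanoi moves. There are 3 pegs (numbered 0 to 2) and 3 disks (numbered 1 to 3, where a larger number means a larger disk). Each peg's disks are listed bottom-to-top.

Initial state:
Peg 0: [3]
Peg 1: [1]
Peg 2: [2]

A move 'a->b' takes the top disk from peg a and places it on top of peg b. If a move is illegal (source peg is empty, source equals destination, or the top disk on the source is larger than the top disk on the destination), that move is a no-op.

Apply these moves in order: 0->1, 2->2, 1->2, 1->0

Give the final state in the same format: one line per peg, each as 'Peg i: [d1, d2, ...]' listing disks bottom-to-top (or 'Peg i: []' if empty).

After move 1 (0->1):
Peg 0: [3]
Peg 1: [1]
Peg 2: [2]

After move 2 (2->2):
Peg 0: [3]
Peg 1: [1]
Peg 2: [2]

After move 3 (1->2):
Peg 0: [3]
Peg 1: []
Peg 2: [2, 1]

After move 4 (1->0):
Peg 0: [3]
Peg 1: []
Peg 2: [2, 1]

Answer: Peg 0: [3]
Peg 1: []
Peg 2: [2, 1]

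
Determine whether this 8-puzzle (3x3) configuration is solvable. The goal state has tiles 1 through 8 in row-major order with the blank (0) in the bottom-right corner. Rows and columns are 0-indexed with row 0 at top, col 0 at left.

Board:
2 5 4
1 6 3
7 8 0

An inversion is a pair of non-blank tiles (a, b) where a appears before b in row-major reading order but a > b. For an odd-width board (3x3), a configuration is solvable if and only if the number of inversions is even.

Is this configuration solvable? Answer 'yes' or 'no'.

Inversions (pairs i<j in row-major order where tile[i] > tile[j] > 0): 7
7 is odd, so the puzzle is not solvable.

Answer: no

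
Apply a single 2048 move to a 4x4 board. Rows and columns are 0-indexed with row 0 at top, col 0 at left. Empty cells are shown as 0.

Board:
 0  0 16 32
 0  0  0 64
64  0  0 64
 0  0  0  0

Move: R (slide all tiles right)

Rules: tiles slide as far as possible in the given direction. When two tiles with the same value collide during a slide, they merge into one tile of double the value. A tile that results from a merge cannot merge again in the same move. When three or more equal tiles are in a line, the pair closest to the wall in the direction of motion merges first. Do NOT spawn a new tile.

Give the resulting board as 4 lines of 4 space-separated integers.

Answer:   0   0  16  32
  0   0   0  64
  0   0   0 128
  0   0   0   0

Derivation:
Slide right:
row 0: [0, 0, 16, 32] -> [0, 0, 16, 32]
row 1: [0, 0, 0, 64] -> [0, 0, 0, 64]
row 2: [64, 0, 0, 64] -> [0, 0, 0, 128]
row 3: [0, 0, 0, 0] -> [0, 0, 0, 0]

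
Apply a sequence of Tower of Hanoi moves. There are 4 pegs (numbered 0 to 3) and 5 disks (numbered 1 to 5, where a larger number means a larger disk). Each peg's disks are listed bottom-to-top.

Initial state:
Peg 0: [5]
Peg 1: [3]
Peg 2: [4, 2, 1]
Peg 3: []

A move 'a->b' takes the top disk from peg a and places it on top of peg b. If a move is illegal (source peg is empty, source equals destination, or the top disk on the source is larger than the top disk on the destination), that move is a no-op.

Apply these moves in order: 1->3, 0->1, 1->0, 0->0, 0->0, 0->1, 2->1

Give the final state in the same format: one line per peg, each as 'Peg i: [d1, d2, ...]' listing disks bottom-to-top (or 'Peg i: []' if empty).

After move 1 (1->3):
Peg 0: [5]
Peg 1: []
Peg 2: [4, 2, 1]
Peg 3: [3]

After move 2 (0->1):
Peg 0: []
Peg 1: [5]
Peg 2: [4, 2, 1]
Peg 3: [3]

After move 3 (1->0):
Peg 0: [5]
Peg 1: []
Peg 2: [4, 2, 1]
Peg 3: [3]

After move 4 (0->0):
Peg 0: [5]
Peg 1: []
Peg 2: [4, 2, 1]
Peg 3: [3]

After move 5 (0->0):
Peg 0: [5]
Peg 1: []
Peg 2: [4, 2, 1]
Peg 3: [3]

After move 6 (0->1):
Peg 0: []
Peg 1: [5]
Peg 2: [4, 2, 1]
Peg 3: [3]

After move 7 (2->1):
Peg 0: []
Peg 1: [5, 1]
Peg 2: [4, 2]
Peg 3: [3]

Answer: Peg 0: []
Peg 1: [5, 1]
Peg 2: [4, 2]
Peg 3: [3]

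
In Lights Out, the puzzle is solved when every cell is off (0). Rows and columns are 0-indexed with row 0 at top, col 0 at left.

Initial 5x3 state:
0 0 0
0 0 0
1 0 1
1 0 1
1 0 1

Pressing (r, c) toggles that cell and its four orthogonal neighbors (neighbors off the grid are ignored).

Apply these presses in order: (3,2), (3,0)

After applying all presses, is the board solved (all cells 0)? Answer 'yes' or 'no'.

Answer: yes

Derivation:
After press 1 at (3,2):
0 0 0
0 0 0
1 0 0
1 1 0
1 0 0

After press 2 at (3,0):
0 0 0
0 0 0
0 0 0
0 0 0
0 0 0

Lights still on: 0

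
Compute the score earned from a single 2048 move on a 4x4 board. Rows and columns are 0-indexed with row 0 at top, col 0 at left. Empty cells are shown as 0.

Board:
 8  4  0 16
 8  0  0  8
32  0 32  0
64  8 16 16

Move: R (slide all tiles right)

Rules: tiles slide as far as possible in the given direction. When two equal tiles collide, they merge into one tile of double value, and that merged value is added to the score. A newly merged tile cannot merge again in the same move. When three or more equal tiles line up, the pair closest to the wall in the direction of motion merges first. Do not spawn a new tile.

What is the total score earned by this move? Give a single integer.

Answer: 112

Derivation:
Slide right:
row 0: [8, 4, 0, 16] -> [0, 8, 4, 16]  score +0 (running 0)
row 1: [8, 0, 0, 8] -> [0, 0, 0, 16]  score +16 (running 16)
row 2: [32, 0, 32, 0] -> [0, 0, 0, 64]  score +64 (running 80)
row 3: [64, 8, 16, 16] -> [0, 64, 8, 32]  score +32 (running 112)
Board after move:
 0  8  4 16
 0  0  0 16
 0  0  0 64
 0 64  8 32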